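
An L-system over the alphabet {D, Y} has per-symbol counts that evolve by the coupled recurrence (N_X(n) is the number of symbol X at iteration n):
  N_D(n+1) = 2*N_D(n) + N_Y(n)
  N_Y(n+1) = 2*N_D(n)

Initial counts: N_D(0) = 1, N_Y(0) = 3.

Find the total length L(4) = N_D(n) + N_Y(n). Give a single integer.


Step 0: N_D=1, N_Y=3, L=4
Step 1: N_D=5, N_Y=2, L=7
Step 2: N_D=12, N_Y=10, L=22
Step 3: N_D=34, N_Y=24, L=58
Step 4: N_D=92, N_Y=68, L=160

Answer: 160


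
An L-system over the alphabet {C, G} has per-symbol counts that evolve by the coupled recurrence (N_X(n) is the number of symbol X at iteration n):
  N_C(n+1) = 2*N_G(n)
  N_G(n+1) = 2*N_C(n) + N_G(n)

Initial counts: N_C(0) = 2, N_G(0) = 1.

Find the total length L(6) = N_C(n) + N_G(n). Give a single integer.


Step 0: N_C=2, N_G=1, L=3
Step 1: N_C=2, N_G=5, L=7
Step 2: N_C=10, N_G=9, L=19
Step 3: N_C=18, N_G=29, L=47
Step 4: N_C=58, N_G=65, L=123
Step 5: N_C=130, N_G=181, L=311
Step 6: N_C=362, N_G=441, L=803

Answer: 803


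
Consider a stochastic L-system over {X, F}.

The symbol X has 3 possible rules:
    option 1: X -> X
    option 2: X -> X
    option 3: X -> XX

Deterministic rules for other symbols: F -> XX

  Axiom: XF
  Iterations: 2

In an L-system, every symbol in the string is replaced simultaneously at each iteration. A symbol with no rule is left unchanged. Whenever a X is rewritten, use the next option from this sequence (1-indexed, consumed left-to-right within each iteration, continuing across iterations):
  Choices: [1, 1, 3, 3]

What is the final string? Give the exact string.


Step 0: XF
Step 1: XXX  (used choices [1])
Step 2: XXXXX  (used choices [1, 3, 3])

Answer: XXXXX


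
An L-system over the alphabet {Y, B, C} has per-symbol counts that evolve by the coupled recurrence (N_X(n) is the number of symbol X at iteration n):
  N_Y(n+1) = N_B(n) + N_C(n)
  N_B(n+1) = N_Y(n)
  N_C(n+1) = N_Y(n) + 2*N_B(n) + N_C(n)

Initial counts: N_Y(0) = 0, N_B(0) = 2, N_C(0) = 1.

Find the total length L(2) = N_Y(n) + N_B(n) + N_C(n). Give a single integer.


Answer: 16

Derivation:
Step 0: N_Y=0, N_B=2, N_C=1, L=3
Step 1: N_Y=3, N_B=0, N_C=5, L=8
Step 2: N_Y=5, N_B=3, N_C=8, L=16


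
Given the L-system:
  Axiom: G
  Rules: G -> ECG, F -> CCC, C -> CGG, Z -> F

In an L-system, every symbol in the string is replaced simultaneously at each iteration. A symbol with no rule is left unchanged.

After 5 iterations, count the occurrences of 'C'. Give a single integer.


Step 0: G  (0 'C')
Step 1: ECG  (1 'C')
Step 2: ECGGECG  (2 'C')
Step 3: ECGGECGECGECGGECG  (5 'C')
Step 4: ECGGECGECGECGGECGECGGECGECGGECGECGECGGECG  (12 'C')
Step 5: ECGGECGECGECGGECGECGGECGECGGECGECGECGGECGECGGECGECGECGGECGECGGECGECGECGGECGECGGECGECGGECGECGECGGECG  (29 'C')

Answer: 29


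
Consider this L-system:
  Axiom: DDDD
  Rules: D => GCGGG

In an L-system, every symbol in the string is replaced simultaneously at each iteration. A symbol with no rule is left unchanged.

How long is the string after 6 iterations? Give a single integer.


Step 0: length = 4
Step 1: length = 20
Step 2: length = 20
Step 3: length = 20
Step 4: length = 20
Step 5: length = 20
Step 6: length = 20

Answer: 20


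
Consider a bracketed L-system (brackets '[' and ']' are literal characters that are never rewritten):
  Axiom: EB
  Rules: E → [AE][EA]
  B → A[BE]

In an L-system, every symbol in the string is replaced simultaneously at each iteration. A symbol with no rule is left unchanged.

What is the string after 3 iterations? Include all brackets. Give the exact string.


Answer: [A[A[AE][EA]][[AE][EA]A]][[A[AE][EA]][[AE][EA]A]A]A[A[A[BE][AE][EA]][A[AE][EA]][[AE][EA]A]]

Derivation:
Step 0: EB
Step 1: [AE][EA]A[BE]
Step 2: [A[AE][EA]][[AE][EA]A]A[A[BE][AE][EA]]
Step 3: [A[A[AE][EA]][[AE][EA]A]][[A[AE][EA]][[AE][EA]A]A]A[A[A[BE][AE][EA]][A[AE][EA]][[AE][EA]A]]


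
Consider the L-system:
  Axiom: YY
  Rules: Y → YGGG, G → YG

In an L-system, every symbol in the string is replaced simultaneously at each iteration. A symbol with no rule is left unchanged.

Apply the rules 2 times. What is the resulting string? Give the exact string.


Answer: YGGGYGYGYGYGGGYGYGYG

Derivation:
Step 0: YY
Step 1: YGGGYGGG
Step 2: YGGGYGYGYGYGGGYGYGYG


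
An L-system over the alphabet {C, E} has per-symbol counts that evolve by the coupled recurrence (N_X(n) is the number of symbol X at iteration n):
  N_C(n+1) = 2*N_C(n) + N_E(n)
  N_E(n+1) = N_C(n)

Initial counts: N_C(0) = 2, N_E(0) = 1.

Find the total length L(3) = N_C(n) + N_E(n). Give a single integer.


Answer: 41

Derivation:
Step 0: N_C=2, N_E=1, L=3
Step 1: N_C=5, N_E=2, L=7
Step 2: N_C=12, N_E=5, L=17
Step 3: N_C=29, N_E=12, L=41


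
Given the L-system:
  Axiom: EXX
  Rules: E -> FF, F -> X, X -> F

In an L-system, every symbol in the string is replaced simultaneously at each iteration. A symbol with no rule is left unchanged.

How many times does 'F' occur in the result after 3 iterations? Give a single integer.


Step 0: EXX  (0 'F')
Step 1: FFFF  (4 'F')
Step 2: XXXX  (0 'F')
Step 3: FFFF  (4 'F')

Answer: 4


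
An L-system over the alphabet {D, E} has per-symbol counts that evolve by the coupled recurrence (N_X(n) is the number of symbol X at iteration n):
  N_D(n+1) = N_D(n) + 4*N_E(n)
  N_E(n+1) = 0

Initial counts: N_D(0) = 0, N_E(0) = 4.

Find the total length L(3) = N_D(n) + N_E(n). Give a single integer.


Step 0: N_D=0, N_E=4, L=4
Step 1: N_D=16, N_E=0, L=16
Step 2: N_D=16, N_E=0, L=16
Step 3: N_D=16, N_E=0, L=16

Answer: 16


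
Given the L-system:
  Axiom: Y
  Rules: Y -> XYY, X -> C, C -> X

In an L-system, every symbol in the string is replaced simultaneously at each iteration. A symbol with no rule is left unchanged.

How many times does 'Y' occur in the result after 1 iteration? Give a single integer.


Answer: 2

Derivation:
Step 0: Y  (1 'Y')
Step 1: XYY  (2 'Y')


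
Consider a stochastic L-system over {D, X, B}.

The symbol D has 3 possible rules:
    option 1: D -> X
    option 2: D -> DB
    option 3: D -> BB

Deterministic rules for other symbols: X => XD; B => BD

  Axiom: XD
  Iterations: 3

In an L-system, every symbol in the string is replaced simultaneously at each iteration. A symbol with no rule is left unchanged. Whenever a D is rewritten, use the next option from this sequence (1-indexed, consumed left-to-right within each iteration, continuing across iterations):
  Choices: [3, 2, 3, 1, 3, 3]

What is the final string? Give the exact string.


Step 0: XD
Step 1: XDBB  (used choices [3])
Step 2: XDDBBDBD  (used choices [2])
Step 3: XDBBXBDBDBBBDBB  (used choices [3, 1, 3, 3])

Answer: XDBBXBDBDBBBDBB


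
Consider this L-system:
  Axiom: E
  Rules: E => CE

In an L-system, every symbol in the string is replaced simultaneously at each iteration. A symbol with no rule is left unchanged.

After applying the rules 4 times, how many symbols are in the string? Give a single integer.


Answer: 5

Derivation:
Step 0: length = 1
Step 1: length = 2
Step 2: length = 3
Step 3: length = 4
Step 4: length = 5


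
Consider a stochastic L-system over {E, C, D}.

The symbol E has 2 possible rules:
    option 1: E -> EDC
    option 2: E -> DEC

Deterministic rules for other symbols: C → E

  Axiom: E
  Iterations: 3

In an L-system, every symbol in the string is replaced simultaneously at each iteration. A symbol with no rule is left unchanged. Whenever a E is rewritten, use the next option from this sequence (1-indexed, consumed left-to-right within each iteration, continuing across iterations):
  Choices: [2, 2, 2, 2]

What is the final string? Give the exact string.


Answer: DDDECEDEC

Derivation:
Step 0: E
Step 1: DEC  (used choices [2])
Step 2: DDECE  (used choices [2])
Step 3: DDDECEDEC  (used choices [2, 2])


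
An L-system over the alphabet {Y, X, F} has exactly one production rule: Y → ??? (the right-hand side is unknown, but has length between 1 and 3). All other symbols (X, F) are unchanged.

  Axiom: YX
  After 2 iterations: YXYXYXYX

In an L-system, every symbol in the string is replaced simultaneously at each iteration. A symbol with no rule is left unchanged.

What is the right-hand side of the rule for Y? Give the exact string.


Answer: YXY

Derivation:
Trying Y → YXY:
  Step 0: YX
  Step 1: YXYX
  Step 2: YXYXYXYX
Matches the given result.


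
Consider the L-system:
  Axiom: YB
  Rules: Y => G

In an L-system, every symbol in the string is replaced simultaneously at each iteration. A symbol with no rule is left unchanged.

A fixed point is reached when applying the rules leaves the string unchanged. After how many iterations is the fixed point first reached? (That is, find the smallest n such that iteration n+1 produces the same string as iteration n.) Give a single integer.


Answer: 1

Derivation:
Step 0: YB
Step 1: GB
Step 2: GB  (unchanged — fixed point at step 1)


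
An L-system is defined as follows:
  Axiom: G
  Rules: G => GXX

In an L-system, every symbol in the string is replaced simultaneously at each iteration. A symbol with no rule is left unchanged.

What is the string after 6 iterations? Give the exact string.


Step 0: G
Step 1: GXX
Step 2: GXXXX
Step 3: GXXXXXX
Step 4: GXXXXXXXX
Step 5: GXXXXXXXXXX
Step 6: GXXXXXXXXXXXX

Answer: GXXXXXXXXXXXX


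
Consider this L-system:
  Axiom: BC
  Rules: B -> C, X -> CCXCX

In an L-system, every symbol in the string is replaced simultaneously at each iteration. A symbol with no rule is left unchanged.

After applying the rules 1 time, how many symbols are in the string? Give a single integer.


Step 0: length = 2
Step 1: length = 2

Answer: 2


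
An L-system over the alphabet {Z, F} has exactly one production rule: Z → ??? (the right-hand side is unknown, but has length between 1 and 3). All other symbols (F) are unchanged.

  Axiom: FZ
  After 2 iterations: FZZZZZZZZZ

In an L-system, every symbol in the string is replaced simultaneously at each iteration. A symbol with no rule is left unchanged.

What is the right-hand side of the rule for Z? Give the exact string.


Answer: ZZZ

Derivation:
Trying Z → ZZZ:
  Step 0: FZ
  Step 1: FZZZ
  Step 2: FZZZZZZZZZ
Matches the given result.


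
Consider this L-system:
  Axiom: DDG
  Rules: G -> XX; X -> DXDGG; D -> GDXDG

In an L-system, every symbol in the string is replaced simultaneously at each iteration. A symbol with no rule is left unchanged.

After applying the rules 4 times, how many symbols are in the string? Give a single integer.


Step 0: length = 3
Step 1: length = 12
Step 2: length = 48
Step 3: length = 192
Step 4: length = 768

Answer: 768


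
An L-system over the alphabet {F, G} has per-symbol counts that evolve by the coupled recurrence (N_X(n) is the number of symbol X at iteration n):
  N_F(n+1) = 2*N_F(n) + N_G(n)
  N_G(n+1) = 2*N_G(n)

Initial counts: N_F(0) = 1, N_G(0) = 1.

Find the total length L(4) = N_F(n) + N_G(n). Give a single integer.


Step 0: N_F=1, N_G=1, L=2
Step 1: N_F=3, N_G=2, L=5
Step 2: N_F=8, N_G=4, L=12
Step 3: N_F=20, N_G=8, L=28
Step 4: N_F=48, N_G=16, L=64

Answer: 64


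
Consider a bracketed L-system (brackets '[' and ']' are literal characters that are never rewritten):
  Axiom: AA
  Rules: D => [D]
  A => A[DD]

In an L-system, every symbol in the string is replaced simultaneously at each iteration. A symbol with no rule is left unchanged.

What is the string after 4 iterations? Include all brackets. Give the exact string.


Step 0: AA
Step 1: A[DD]A[DD]
Step 2: A[DD][[D][D]]A[DD][[D][D]]
Step 3: A[DD][[D][D]][[[D]][[D]]]A[DD][[D][D]][[[D]][[D]]]
Step 4: A[DD][[D][D]][[[D]][[D]]][[[[D]]][[[D]]]]A[DD][[D][D]][[[D]][[D]]][[[[D]]][[[D]]]]

Answer: A[DD][[D][D]][[[D]][[D]]][[[[D]]][[[D]]]]A[DD][[D][D]][[[D]][[D]]][[[[D]]][[[D]]]]


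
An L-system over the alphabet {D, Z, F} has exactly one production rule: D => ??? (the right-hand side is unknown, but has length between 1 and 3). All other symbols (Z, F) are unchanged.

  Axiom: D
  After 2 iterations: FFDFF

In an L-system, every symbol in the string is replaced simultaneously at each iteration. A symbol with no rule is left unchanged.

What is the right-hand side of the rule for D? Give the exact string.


Answer: FDF

Derivation:
Trying D => FDF:
  Step 0: D
  Step 1: FDF
  Step 2: FFDFF
Matches the given result.


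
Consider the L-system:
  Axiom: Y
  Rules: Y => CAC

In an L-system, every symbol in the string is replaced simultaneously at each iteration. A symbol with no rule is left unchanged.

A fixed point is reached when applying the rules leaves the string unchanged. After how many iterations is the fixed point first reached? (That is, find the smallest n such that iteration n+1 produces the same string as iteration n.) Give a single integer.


Step 0: Y
Step 1: CAC
Step 2: CAC  (unchanged — fixed point at step 1)

Answer: 1


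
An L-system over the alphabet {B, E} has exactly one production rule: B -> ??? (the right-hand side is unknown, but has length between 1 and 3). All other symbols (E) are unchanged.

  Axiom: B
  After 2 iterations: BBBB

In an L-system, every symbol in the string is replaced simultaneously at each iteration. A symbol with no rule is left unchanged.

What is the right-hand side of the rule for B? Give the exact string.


Answer: BB

Derivation:
Trying B -> BB:
  Step 0: B
  Step 1: BB
  Step 2: BBBB
Matches the given result.


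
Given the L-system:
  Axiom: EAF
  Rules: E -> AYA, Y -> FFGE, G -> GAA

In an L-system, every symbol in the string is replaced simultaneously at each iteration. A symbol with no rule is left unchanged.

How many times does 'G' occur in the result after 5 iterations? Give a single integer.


Answer: 2

Derivation:
Step 0: EAF  (0 'G')
Step 1: AYAAF  (0 'G')
Step 2: AFFGEAAF  (1 'G')
Step 3: AFFGAAAYAAAF  (1 'G')
Step 4: AFFGAAAAAFFGEAAAF  (2 'G')
Step 5: AFFGAAAAAAAFFGAAAYAAAAF  (2 'G')


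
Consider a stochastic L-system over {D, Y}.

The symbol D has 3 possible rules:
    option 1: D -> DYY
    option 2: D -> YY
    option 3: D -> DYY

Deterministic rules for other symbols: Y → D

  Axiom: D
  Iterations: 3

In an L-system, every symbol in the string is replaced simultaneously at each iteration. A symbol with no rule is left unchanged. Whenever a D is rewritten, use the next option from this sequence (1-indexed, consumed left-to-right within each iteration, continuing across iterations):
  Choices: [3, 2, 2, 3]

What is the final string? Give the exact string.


Step 0: D
Step 1: DYY  (used choices [3])
Step 2: YYDD  (used choices [2])
Step 3: DDYYDYY  (used choices [2, 3])

Answer: DDYYDYY


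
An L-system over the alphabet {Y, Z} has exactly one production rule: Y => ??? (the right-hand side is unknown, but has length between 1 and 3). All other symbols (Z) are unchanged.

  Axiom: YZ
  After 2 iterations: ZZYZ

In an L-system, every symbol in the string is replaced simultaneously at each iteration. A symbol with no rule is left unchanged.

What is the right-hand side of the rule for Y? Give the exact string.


Answer: ZY

Derivation:
Trying Y => ZY:
  Step 0: YZ
  Step 1: ZYZ
  Step 2: ZZYZ
Matches the given result.


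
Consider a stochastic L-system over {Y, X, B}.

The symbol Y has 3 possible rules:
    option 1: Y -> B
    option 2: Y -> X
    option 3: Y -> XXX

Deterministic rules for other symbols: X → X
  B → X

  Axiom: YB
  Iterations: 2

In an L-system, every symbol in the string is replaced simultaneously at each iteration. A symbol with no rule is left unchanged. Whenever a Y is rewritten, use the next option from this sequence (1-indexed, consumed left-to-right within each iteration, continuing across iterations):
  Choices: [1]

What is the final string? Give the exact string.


Step 0: YB
Step 1: BX  (used choices [1])
Step 2: XX  (used choices [])

Answer: XX


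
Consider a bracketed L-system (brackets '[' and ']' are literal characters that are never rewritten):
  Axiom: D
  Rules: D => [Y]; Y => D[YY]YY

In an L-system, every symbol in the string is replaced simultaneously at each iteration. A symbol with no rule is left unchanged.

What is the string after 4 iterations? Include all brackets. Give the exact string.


Answer: [[D[YY]YY][[Y][D[YY]YYD[YY]YY]D[YY]YYD[YY]YY[Y][D[YY]YYD[YY]YY]D[YY]YYD[YY]YY][Y][D[YY]YYD[YY]YY]D[YY]YYD[YY]YY[Y][D[YY]YYD[YY]YY]D[YY]YYD[YY]YY]

Derivation:
Step 0: D
Step 1: [Y]
Step 2: [D[YY]YY]
Step 3: [[Y][D[YY]YYD[YY]YY]D[YY]YYD[YY]YY]
Step 4: [[D[YY]YY][[Y][D[YY]YYD[YY]YY]D[YY]YYD[YY]YY[Y][D[YY]YYD[YY]YY]D[YY]YYD[YY]YY][Y][D[YY]YYD[YY]YY]D[YY]YYD[YY]YY[Y][D[YY]YYD[YY]YY]D[YY]YYD[YY]YY]


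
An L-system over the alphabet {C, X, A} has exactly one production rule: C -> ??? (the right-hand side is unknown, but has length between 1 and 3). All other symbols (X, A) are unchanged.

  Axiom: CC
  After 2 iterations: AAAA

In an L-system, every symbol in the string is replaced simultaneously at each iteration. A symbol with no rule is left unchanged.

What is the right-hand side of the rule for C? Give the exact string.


Trying C -> AA:
  Step 0: CC
  Step 1: AAAA
  Step 2: AAAA
Matches the given result.

Answer: AA


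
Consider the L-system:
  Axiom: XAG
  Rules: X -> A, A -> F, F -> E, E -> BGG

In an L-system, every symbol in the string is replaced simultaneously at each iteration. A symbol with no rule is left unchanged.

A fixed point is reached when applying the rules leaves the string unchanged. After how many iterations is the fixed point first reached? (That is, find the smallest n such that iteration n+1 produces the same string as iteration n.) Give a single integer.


Step 0: XAG
Step 1: AFG
Step 2: FEG
Step 3: EBGGG
Step 4: BGGBGGG
Step 5: BGGBGGG  (unchanged — fixed point at step 4)

Answer: 4


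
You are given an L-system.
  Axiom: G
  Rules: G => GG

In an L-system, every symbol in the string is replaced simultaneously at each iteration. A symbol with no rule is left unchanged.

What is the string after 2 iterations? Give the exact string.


Step 0: G
Step 1: GG
Step 2: GGGG

Answer: GGGG


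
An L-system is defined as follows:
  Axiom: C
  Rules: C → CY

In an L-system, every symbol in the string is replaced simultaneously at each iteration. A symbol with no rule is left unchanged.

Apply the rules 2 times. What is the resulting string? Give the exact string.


Answer: CYY

Derivation:
Step 0: C
Step 1: CY
Step 2: CYY


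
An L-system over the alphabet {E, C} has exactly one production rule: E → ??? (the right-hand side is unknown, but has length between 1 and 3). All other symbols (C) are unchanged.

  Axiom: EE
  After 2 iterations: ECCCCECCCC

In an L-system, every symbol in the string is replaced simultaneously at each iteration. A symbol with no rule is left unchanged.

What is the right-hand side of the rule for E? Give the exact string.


Answer: ECC

Derivation:
Trying E → ECC:
  Step 0: EE
  Step 1: ECCECC
  Step 2: ECCCCECCCC
Matches the given result.


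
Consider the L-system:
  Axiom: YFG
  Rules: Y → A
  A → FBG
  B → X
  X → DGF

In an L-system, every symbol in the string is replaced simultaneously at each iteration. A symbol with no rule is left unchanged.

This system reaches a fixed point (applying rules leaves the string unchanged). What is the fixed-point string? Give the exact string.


Answer: FDGFGFG

Derivation:
Step 0: YFG
Step 1: AFG
Step 2: FBGFG
Step 3: FXGFG
Step 4: FDGFGFG
Step 5: FDGFGFG  (unchanged — fixed point at step 4)


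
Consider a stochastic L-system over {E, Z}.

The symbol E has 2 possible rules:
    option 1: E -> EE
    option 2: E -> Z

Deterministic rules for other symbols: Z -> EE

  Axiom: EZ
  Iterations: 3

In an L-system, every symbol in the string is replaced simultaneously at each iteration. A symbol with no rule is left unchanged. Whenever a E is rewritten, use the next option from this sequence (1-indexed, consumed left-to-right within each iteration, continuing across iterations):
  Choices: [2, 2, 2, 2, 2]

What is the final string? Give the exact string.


Answer: ZZEEEE

Derivation:
Step 0: EZ
Step 1: ZEE  (used choices [2])
Step 2: EEZZ  (used choices [2, 2])
Step 3: ZZEEEE  (used choices [2, 2])


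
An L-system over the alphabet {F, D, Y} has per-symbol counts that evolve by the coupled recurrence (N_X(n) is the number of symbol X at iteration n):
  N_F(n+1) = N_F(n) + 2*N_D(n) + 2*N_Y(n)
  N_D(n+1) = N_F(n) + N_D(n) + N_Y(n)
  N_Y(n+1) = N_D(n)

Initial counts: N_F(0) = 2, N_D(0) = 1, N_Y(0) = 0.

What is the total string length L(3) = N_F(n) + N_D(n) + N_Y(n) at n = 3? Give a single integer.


Step 0: N_F=2, N_D=1, N_Y=0, L=3
Step 1: N_F=4, N_D=3, N_Y=1, L=8
Step 2: N_F=12, N_D=8, N_Y=3, L=23
Step 3: N_F=34, N_D=23, N_Y=8, L=65

Answer: 65


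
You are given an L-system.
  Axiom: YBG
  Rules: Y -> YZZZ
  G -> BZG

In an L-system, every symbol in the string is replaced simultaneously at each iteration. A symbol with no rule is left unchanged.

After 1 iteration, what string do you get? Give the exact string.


Answer: YZZZBBZG

Derivation:
Step 0: YBG
Step 1: YZZZBBZG


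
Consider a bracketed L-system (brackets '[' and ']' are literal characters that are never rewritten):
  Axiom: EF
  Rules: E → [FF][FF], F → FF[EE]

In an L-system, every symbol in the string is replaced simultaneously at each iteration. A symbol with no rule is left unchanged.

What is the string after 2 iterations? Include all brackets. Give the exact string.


Step 0: EF
Step 1: [FF][FF]FF[EE]
Step 2: [FF[EE]FF[EE]][FF[EE]FF[EE]]FF[EE]FF[EE][[FF][FF][FF][FF]]

Answer: [FF[EE]FF[EE]][FF[EE]FF[EE]]FF[EE]FF[EE][[FF][FF][FF][FF]]


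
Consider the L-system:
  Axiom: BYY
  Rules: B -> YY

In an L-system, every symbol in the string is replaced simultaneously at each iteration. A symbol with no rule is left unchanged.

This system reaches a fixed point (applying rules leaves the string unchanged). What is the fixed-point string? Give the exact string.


Answer: YYYY

Derivation:
Step 0: BYY
Step 1: YYYY
Step 2: YYYY  (unchanged — fixed point at step 1)


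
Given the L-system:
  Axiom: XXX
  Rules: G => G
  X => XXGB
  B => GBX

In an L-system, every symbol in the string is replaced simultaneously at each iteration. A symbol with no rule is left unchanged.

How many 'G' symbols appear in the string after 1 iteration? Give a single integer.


Answer: 3

Derivation:
Step 0: XXX  (0 'G')
Step 1: XXGBXXGBXXGB  (3 'G')


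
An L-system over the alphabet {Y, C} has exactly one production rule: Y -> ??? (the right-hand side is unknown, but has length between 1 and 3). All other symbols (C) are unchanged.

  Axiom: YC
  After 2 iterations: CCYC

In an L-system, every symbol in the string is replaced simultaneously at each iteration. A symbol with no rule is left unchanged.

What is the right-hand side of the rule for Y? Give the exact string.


Trying Y -> CY:
  Step 0: YC
  Step 1: CYC
  Step 2: CCYC
Matches the given result.

Answer: CY


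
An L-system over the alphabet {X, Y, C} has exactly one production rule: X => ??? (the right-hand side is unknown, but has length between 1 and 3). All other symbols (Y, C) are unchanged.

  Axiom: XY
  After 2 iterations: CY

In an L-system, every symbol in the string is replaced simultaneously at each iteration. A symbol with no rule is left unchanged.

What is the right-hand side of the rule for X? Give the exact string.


Answer: C

Derivation:
Trying X => C:
  Step 0: XY
  Step 1: CY
  Step 2: CY
Matches the given result.


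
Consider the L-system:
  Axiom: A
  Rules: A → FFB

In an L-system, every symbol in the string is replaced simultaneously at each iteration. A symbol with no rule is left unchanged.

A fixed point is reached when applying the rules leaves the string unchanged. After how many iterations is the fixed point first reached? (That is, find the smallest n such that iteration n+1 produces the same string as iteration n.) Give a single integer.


Step 0: A
Step 1: FFB
Step 2: FFB  (unchanged — fixed point at step 1)

Answer: 1


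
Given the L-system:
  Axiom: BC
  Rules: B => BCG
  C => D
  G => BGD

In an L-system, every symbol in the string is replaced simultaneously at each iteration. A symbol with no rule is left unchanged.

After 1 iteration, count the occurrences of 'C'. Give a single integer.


Answer: 1

Derivation:
Step 0: BC  (1 'C')
Step 1: BCGD  (1 'C')


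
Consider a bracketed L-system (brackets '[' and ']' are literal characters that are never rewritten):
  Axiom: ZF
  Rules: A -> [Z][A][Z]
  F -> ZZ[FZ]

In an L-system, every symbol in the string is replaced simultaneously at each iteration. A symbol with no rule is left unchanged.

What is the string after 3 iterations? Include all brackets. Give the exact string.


Answer: ZZZ[ZZ[ZZ[FZ]Z]Z]

Derivation:
Step 0: ZF
Step 1: ZZZ[FZ]
Step 2: ZZZ[ZZ[FZ]Z]
Step 3: ZZZ[ZZ[ZZ[FZ]Z]Z]


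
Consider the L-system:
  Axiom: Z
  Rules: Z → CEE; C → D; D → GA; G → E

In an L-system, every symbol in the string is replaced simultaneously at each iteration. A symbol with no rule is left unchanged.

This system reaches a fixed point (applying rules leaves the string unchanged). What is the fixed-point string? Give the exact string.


Answer: EAEE

Derivation:
Step 0: Z
Step 1: CEE
Step 2: DEE
Step 3: GAEE
Step 4: EAEE
Step 5: EAEE  (unchanged — fixed point at step 4)


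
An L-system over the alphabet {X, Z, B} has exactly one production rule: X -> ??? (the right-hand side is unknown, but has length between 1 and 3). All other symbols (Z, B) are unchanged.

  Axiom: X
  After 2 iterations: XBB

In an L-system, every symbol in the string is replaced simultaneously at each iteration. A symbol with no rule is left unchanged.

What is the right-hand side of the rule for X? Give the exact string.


Answer: XB

Derivation:
Trying X -> XB:
  Step 0: X
  Step 1: XB
  Step 2: XBB
Matches the given result.


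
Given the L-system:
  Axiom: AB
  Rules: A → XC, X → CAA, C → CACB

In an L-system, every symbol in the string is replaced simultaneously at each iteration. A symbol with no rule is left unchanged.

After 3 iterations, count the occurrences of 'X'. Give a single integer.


Answer: 3

Derivation:
Step 0: AB  (0 'X')
Step 1: XCB  (1 'X')
Step 2: CAACACBB  (0 'X')
Step 3: CACBXCXCCACBXCCACBBB  (3 'X')


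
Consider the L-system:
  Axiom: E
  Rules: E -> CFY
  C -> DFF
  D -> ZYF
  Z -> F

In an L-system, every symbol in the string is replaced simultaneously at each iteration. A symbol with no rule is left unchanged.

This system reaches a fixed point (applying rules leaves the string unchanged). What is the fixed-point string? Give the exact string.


Step 0: E
Step 1: CFY
Step 2: DFFFY
Step 3: ZYFFFFY
Step 4: FYFFFFY
Step 5: FYFFFFY  (unchanged — fixed point at step 4)

Answer: FYFFFFY


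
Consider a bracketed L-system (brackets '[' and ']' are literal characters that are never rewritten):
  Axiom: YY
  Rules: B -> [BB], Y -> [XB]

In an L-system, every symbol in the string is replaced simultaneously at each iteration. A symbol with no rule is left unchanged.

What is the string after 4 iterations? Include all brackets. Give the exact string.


Step 0: YY
Step 1: [XB][XB]
Step 2: [X[BB]][X[BB]]
Step 3: [X[[BB][BB]]][X[[BB][BB]]]
Step 4: [X[[[BB][BB]][[BB][BB]]]][X[[[BB][BB]][[BB][BB]]]]

Answer: [X[[[BB][BB]][[BB][BB]]]][X[[[BB][BB]][[BB][BB]]]]


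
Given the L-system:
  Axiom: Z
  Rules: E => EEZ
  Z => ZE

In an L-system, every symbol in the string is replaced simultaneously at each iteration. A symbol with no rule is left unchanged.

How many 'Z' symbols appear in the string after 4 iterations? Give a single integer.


Answer: 13

Derivation:
Step 0: Z  (1 'Z')
Step 1: ZE  (1 'Z')
Step 2: ZEEEZ  (2 'Z')
Step 3: ZEEEZEEZEEZZE  (5 'Z')
Step 4: ZEEEZEEZEEZZEEEZEEZZEEEZEEZZEZEEEZ  (13 'Z')


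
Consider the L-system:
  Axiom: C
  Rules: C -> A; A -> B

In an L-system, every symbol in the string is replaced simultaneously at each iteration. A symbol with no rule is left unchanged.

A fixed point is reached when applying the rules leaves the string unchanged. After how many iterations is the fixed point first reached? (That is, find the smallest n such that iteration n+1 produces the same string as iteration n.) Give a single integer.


Step 0: C
Step 1: A
Step 2: B
Step 3: B  (unchanged — fixed point at step 2)

Answer: 2


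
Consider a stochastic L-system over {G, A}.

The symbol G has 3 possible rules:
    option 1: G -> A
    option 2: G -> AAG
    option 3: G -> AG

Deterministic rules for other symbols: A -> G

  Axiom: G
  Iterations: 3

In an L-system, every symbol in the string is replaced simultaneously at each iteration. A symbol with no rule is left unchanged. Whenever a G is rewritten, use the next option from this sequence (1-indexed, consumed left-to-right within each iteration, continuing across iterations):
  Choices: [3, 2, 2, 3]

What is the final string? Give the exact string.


Answer: AAGGGAG

Derivation:
Step 0: G
Step 1: AG  (used choices [3])
Step 2: GAAG  (used choices [2])
Step 3: AAGGGAG  (used choices [2, 3])


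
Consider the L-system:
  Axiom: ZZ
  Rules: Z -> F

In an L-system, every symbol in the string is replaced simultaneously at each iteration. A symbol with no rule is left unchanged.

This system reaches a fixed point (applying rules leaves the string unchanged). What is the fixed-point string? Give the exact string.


Step 0: ZZ
Step 1: FF
Step 2: FF  (unchanged — fixed point at step 1)

Answer: FF


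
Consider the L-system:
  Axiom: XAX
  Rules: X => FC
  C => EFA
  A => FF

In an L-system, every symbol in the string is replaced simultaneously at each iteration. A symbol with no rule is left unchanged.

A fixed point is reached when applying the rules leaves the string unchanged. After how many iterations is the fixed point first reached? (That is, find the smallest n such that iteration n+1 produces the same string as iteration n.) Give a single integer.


Step 0: XAX
Step 1: FCFFFC
Step 2: FEFAFFFEFA
Step 3: FEFFFFFFEFFF
Step 4: FEFFFFFFEFFF  (unchanged — fixed point at step 3)

Answer: 3


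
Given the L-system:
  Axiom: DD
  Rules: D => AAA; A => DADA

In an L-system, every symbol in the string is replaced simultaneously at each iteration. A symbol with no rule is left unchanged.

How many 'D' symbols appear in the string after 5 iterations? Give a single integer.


Answer: 384

Derivation:
Step 0: length=2, 'D' count=2
Step 1: length=6, 'D' count=0
Step 2: length=24, 'D' count=12
Step 3: length=84, 'D' count=24
Step 4: length=312, 'D' count=120
Step 5: length=1128, 'D' count=384
Final string: AAADADAAAADADAAAADADAAAADADAAAADADAAAADADADADADADADADAAAADADAAAADADADADADADADADAAAADADAAAADADAAAADADAAAADADAAAADADAAAADADAAAADADAAAADADADADADADADADAAAADADAAAADADADADADADADADAAAADADAAAADADAAAADADAAAADADAAAADADAAAADADAAAADADAAAADADADADADADADADAAAADADAAAADADADADADADADADAAAADADAAAADADAAAADADAAAADADAAAADADAAAADADAAAADADAAAADADADADADADADADAAAADADAAAADADADADADADADADAAAADADAAAADADAAAADADAAAADADAAAADADAAAADADAAAADADAAAADADADADADADADADAAAADADAAAADADADADADADADADAAAADADAAAADADAAAADADAAAADADAAAADADAAAADADAAAADADAAAADADADADADADADADAAAADADAAAADADADADADADADADAAAADADAAAADADAAAADADAAAADADAAAADADAAAADADAAAADADAAAADADADADADADADADAAAADADAAAADADADADADADADADAAAADADAAAADADAAAADADAAAADADAAAADADAAAADADAAAADADAAAADADADADADADADADAAAADADAAAADADADADADADADADAAAADADAAAADADAAAADADAAAADADAAAADADAAAADADAAAADADAAAADADADADADADADADAAAADADAAAADADADADADADADADAAAADADAAAADADAAAADADAAAADADAAAADADAAAADADAAAADADAAAADADADADADADADADAAAADADAAAADADADADADADADADAAAADADAAAADADAAAADADAAAADADAAAADADAAAADADAAAADADAAAADADADADADADADADAAAADADAAAADADADADADADADADAAAADADAAAADADAAAADADAAAADADAAAADADAAAADADAAAADADAAAADADADADADADADADAAAADADAAAADADADADADADADADAAAADADAAAADADA


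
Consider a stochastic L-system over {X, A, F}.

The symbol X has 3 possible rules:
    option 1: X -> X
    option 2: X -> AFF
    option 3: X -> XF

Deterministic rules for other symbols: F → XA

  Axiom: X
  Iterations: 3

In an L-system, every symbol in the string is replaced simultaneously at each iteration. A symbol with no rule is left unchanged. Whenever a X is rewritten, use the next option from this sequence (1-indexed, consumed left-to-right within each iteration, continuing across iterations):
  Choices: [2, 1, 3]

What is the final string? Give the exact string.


Step 0: X
Step 1: AFF  (used choices [2])
Step 2: AXAXA  (used choices [])
Step 3: AXAXFA  (used choices [1, 3])

Answer: AXAXFA


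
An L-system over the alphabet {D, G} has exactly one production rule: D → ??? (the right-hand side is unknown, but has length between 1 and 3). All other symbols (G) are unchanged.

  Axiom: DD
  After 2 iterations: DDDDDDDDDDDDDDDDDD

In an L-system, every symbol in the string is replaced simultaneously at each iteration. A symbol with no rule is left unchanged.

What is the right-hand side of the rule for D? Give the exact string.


Trying D → DDD:
  Step 0: DD
  Step 1: DDDDDD
  Step 2: DDDDDDDDDDDDDDDDDD
Matches the given result.

Answer: DDD


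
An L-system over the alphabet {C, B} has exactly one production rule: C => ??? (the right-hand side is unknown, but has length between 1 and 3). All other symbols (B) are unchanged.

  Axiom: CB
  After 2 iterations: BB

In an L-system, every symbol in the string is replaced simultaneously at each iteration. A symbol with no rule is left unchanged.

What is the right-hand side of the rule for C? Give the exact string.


Trying C => B:
  Step 0: CB
  Step 1: BB
  Step 2: BB
Matches the given result.

Answer: B


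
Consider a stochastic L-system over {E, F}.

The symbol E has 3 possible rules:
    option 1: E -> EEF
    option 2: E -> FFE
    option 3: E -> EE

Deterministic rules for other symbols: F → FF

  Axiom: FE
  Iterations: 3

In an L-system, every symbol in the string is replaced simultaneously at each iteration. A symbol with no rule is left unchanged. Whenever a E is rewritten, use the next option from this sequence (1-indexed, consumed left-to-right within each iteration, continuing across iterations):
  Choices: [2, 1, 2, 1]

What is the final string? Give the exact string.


Answer: FFFFFFFFFFFFFFFFFFEEEFFF

Derivation:
Step 0: FE
Step 1: FFFFE  (used choices [2])
Step 2: FFFFFFFFEEF  (used choices [1])
Step 3: FFFFFFFFFFFFFFFFFFEEEFFF  (used choices [2, 1])


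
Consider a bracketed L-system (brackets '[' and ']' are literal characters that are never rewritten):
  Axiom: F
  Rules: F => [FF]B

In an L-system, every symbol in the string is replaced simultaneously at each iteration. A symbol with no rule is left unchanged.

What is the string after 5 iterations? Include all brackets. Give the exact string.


Step 0: F
Step 1: [FF]B
Step 2: [[FF]B[FF]B]B
Step 3: [[[FF]B[FF]B]B[[FF]B[FF]B]B]B
Step 4: [[[[FF]B[FF]B]B[[FF]B[FF]B]B]B[[[FF]B[FF]B]B[[FF]B[FF]B]B]B]B
Step 5: [[[[[FF]B[FF]B]B[[FF]B[FF]B]B]B[[[FF]B[FF]B]B[[FF]B[FF]B]B]B]B[[[[FF]B[FF]B]B[[FF]B[FF]B]B]B[[[FF]B[FF]B]B[[FF]B[FF]B]B]B]B]B

Answer: [[[[[FF]B[FF]B]B[[FF]B[FF]B]B]B[[[FF]B[FF]B]B[[FF]B[FF]B]B]B]B[[[[FF]B[FF]B]B[[FF]B[FF]B]B]B[[[FF]B[FF]B]B[[FF]B[FF]B]B]B]B]B


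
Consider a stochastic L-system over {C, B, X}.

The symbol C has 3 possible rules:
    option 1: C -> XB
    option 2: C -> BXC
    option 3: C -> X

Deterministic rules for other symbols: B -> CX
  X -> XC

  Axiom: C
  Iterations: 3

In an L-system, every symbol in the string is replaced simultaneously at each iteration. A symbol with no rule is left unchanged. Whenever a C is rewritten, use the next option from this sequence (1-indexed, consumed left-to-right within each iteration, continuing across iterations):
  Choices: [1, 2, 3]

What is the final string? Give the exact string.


Answer: XCBXCXXC

Derivation:
Step 0: C
Step 1: XB  (used choices [1])
Step 2: XCCX  (used choices [])
Step 3: XCBXCXXC  (used choices [2, 3])


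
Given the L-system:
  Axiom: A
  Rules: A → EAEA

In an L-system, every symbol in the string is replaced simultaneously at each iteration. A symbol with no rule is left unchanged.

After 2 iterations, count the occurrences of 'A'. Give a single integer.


Answer: 4

Derivation:
Step 0: A  (1 'A')
Step 1: EAEA  (2 'A')
Step 2: EEAEAEEAEA  (4 'A')


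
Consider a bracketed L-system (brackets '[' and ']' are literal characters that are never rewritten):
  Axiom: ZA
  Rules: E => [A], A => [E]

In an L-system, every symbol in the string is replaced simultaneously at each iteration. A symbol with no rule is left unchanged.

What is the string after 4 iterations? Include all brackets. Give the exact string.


Answer: Z[[[[A]]]]

Derivation:
Step 0: ZA
Step 1: Z[E]
Step 2: Z[[A]]
Step 3: Z[[[E]]]
Step 4: Z[[[[A]]]]


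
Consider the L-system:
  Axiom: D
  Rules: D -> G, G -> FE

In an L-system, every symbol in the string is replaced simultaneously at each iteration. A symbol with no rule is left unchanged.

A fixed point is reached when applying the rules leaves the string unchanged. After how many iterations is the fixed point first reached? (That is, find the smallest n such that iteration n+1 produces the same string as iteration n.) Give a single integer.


Answer: 2

Derivation:
Step 0: D
Step 1: G
Step 2: FE
Step 3: FE  (unchanged — fixed point at step 2)


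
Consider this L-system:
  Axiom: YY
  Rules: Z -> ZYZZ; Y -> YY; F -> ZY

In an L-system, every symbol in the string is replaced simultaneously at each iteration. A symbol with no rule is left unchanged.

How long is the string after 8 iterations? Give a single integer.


Answer: 512

Derivation:
Step 0: length = 2
Step 1: length = 4
Step 2: length = 8
Step 3: length = 16
Step 4: length = 32
Step 5: length = 64
Step 6: length = 128
Step 7: length = 256
Step 8: length = 512


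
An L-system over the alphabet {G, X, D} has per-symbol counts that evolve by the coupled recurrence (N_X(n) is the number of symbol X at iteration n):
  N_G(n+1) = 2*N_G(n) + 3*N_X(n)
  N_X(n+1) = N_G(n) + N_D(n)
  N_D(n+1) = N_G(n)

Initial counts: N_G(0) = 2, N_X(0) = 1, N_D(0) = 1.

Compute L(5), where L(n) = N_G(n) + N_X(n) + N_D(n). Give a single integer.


Step 0: N_G=2, N_X=1, N_D=1, L=4
Step 1: N_G=7, N_X=3, N_D=2, L=12
Step 2: N_G=23, N_X=9, N_D=7, L=39
Step 3: N_G=73, N_X=30, N_D=23, L=126
Step 4: N_G=236, N_X=96, N_D=73, L=405
Step 5: N_G=760, N_X=309, N_D=236, L=1305

Answer: 1305


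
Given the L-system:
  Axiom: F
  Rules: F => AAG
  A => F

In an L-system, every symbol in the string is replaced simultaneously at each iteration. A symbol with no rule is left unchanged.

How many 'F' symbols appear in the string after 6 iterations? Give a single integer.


Answer: 8

Derivation:
Step 0: F  (1 'F')
Step 1: AAG  (0 'F')
Step 2: FFG  (2 'F')
Step 3: AAGAAGG  (0 'F')
Step 4: FFGFFGG  (4 'F')
Step 5: AAGAAGGAAGAAGGG  (0 'F')
Step 6: FFGFFGGFFGFFGGG  (8 'F')


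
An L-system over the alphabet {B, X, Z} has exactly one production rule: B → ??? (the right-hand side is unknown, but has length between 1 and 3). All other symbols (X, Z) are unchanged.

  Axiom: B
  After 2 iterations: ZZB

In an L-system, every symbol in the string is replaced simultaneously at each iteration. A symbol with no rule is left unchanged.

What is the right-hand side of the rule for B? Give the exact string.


Trying B → ZB:
  Step 0: B
  Step 1: ZB
  Step 2: ZZB
Matches the given result.

Answer: ZB


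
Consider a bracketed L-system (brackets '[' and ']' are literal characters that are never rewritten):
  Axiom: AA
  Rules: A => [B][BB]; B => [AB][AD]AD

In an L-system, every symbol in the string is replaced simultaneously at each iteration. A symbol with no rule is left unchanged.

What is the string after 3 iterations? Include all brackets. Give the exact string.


Step 0: AA
Step 1: [B][BB][B][BB]
Step 2: [[AB][AD]AD][[AB][AD]AD[AB][AD]AD][[AB][AD]AD][[AB][AD]AD[AB][AD]AD]
Step 3: [[[B][BB][AB][AD]AD][[B][BB]D][B][BB]D][[[B][BB][AB][AD]AD][[B][BB]D][B][BB]D[[B][BB][AB][AD]AD][[B][BB]D][B][BB]D][[[B][BB][AB][AD]AD][[B][BB]D][B][BB]D][[[B][BB][AB][AD]AD][[B][BB]D][B][BB]D[[B][BB][AB][AD]AD][[B][BB]D][B][BB]D]

Answer: [[[B][BB][AB][AD]AD][[B][BB]D][B][BB]D][[[B][BB][AB][AD]AD][[B][BB]D][B][BB]D[[B][BB][AB][AD]AD][[B][BB]D][B][BB]D][[[B][BB][AB][AD]AD][[B][BB]D][B][BB]D][[[B][BB][AB][AD]AD][[B][BB]D][B][BB]D[[B][BB][AB][AD]AD][[B][BB]D][B][BB]D]
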